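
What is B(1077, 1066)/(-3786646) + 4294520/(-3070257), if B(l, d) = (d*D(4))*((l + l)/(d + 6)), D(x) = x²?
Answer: -548296110624394/389470208998737 ≈ -1.4078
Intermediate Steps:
B(l, d) = 32*d*l/(6 + d) (B(l, d) = (d*4²)*((l + l)/(d + 6)) = (d*16)*((2*l)/(6 + d)) = (16*d)*(2*l/(6 + d)) = 32*d*l/(6 + d))
B(1077, 1066)/(-3786646) + 4294520/(-3070257) = (32*1066*1077/(6 + 1066))/(-3786646) + 4294520/(-3070257) = (32*1066*1077/1072)*(-1/3786646) + 4294520*(-1/3070257) = (32*1066*1077*(1/1072))*(-1/3786646) - 4294520/3070257 = (2296164/67)*(-1/3786646) - 4294520/3070257 = -1148082/126852641 - 4294520/3070257 = -548296110624394/389470208998737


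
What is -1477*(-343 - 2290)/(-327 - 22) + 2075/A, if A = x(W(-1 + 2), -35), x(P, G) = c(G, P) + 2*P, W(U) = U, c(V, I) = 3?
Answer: -3744106/349 ≈ -10728.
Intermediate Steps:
x(P, G) = 3 + 2*P
A = 5 (A = 3 + 2*(-1 + 2) = 3 + 2*1 = 3 + 2 = 5)
-1477*(-343 - 2290)/(-327 - 22) + 2075/A = -1477*(-343 - 2290)/(-327 - 22) + 2075/5 = -1477/((-349/(-2633))) + 2075*(⅕) = -1477/((-349*(-1/2633))) + 415 = -1477/349/2633 + 415 = -1477*2633/349 + 415 = -3888941/349 + 415 = -3744106/349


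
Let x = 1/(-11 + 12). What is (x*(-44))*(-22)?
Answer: 968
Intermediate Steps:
x = 1 (x = 1/1 = 1)
(x*(-44))*(-22) = (1*(-44))*(-22) = -44*(-22) = 968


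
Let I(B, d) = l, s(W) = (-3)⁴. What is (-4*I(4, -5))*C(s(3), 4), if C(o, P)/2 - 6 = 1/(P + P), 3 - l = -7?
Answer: -490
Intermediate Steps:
s(W) = 81
l = 10 (l = 3 - 1*(-7) = 3 + 7 = 10)
I(B, d) = 10
C(o, P) = 12 + 1/P (C(o, P) = 12 + 2/(P + P) = 12 + 2/((2*P)) = 12 + 2*(1/(2*P)) = 12 + 1/P)
(-4*I(4, -5))*C(s(3), 4) = (-4*10)*(12 + 1/4) = -40*(12 + ¼) = -40*49/4 = -490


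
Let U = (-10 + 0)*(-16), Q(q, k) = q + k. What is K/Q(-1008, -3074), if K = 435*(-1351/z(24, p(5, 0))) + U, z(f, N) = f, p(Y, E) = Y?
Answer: 194615/32656 ≈ 5.9595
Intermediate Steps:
Q(q, k) = k + q
U = 160 (U = -10*(-16) = 160)
K = -194615/8 (K = 435*(-1351/24) + 160 = -195895/8 + 160 = -194615/8 ≈ -24327.)
K/Q(-1008, -3074) = -194615/(8*(-3074 - 1008)) = -194615/8/(-4082) = -194615/8*(-1/4082) = 194615/32656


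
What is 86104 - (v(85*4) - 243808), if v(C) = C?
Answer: 329572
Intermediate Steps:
86104 - (v(85*4) - 243808) = 86104 - (85*4 - 243808) = 86104 - (340 - 243808) = 86104 - 1*(-243468) = 86104 + 243468 = 329572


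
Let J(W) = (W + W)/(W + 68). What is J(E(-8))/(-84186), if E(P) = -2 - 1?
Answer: 1/912015 ≈ 1.0965e-6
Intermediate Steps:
E(P) = -3
J(W) = 2*W/(68 + W) (J(W) = (2*W)/(68 + W) = 2*W/(68 + W))
J(E(-8))/(-84186) = (2*(-3)/(68 - 3))/(-84186) = (2*(-3)/65)*(-1/84186) = (2*(-3)*(1/65))*(-1/84186) = -6/65*(-1/84186) = 1/912015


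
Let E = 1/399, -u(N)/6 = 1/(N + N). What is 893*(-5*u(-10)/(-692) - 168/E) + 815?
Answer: -82844522545/1384 ≈ -5.9859e+7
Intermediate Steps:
u(N) = -3/N (u(N) = -6/(N + N) = -6*1/(2*N) = -3/N)
E = 1/399 ≈ 0.0025063
893*(-5*u(-10)/(-692) - 168/E) + 815 = 893*(-(-15)/(-10)/(-692) - 168/1/399) + 815 = 893*(-(-15)*(-1)/10*(-1/692) - 168*399) + 815 = 893*(-5*3/10*(-1/692) - 67032) + 815 = 893*(-3/2*(-1/692) - 67032) + 815 = 893*(3/1384 - 67032) + 815 = 893*(-92772285/1384) + 815 = -82845650505/1384 + 815 = -82844522545/1384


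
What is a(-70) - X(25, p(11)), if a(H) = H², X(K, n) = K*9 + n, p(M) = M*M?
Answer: 4554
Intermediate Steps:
p(M) = M²
X(K, n) = n + 9*K (X(K, n) = 9*K + n = n + 9*K)
a(-70) - X(25, p(11)) = (-70)² - (11² + 9*25) = 4900 - (121 + 225) = 4900 - 1*346 = 4900 - 346 = 4554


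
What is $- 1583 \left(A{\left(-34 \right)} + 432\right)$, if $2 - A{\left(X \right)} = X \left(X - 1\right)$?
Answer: $1196748$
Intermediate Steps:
$A{\left(X \right)} = 2 - X \left(-1 + X\right)$ ($A{\left(X \right)} = 2 - X \left(X - 1\right) = 2 - X \left(-1 + X\right)$)
$- 1583 \left(A{\left(-34 \right)} + 432\right) = - 1583 \left(\left(2 - 34 - \left(-34\right)^{2}\right) + 432\right) = - 1583 \left(\left(2 - 34 - 1156\right) + 432\right) = - 1583 \left(-1188 + 432\right) = \left(-1583\right) \left(-756\right) = 1196748$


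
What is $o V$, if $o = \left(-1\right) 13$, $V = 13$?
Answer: $-169$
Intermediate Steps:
$o = -13$
$o V = \left(-13\right) 13 = -169$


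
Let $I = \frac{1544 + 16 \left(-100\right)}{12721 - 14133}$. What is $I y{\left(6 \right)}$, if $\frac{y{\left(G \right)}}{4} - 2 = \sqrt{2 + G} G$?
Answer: $\frac{112}{353} + \frac{672 \sqrt{2}}{353} \approx 3.0095$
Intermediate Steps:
$I = \frac{14}{353}$ ($I = \frac{1544 - 1600}{-1412} = \left(-56\right) \left(- \frac{1}{1412}\right) = \frac{14}{353} \approx 0.03966$)
$y{\left(G \right)} = 8 + 4 G \sqrt{2 + G}$ ($y{\left(G \right)} = 8 + 4 \sqrt{2 + G} G = 8 + 4 G \sqrt{2 + G}$)
$I y{\left(6 \right)} = \frac{14 \left(8 + 4 \cdot 6 \sqrt{2 + 6}\right)}{353} = \frac{14 \left(8 + 4 \cdot 6 \sqrt{8}\right)}{353} = \frac{14 \left(8 + 4 \cdot 6 \cdot 2 \sqrt{2}\right)}{353} = \frac{14 \left(8 + 48 \sqrt{2}\right)}{353} = \frac{112}{353} + \frac{672 \sqrt{2}}{353}$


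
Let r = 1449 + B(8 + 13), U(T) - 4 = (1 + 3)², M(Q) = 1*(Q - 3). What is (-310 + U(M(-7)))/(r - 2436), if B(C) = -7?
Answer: 145/497 ≈ 0.29175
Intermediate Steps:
M(Q) = -3 + Q (M(Q) = 1*(-3 + Q) = -3 + Q)
U(T) = 20 (U(T) = 4 + (1 + 3)² = 4 + 4² = 4 + 16 = 20)
r = 1442 (r = 1449 - 7 = 1442)
(-310 + U(M(-7)))/(r - 2436) = (-310 + 20)/(1442 - 2436) = -290/(-994) = -290*(-1/994) = 145/497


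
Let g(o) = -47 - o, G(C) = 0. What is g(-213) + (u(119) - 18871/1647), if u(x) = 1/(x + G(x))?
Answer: 30290836/195993 ≈ 154.55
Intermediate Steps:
u(x) = 1/x (u(x) = 1/(x + 0) = 1/x)
g(-213) + (u(119) - 18871/1647) = (-47 - 1*(-213)) + (1/119 - 18871/1647) = (-47 + 213) + (1/119 - 18871/1647) = 166 + (1/119 - 1*18871/1647) = 166 + (1/119 - 18871/1647) = 166 - 2244002/195993 = 30290836/195993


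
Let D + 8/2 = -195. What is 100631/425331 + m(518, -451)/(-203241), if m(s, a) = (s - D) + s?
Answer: 6642353762/28814899257 ≈ 0.23052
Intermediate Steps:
D = -199 (D = -4 - 195 = -199)
m(s, a) = 199 + 2*s (m(s, a) = (s - 1*(-199)) + s = (s + 199) + s = (199 + s) + s = 199 + 2*s)
100631/425331 + m(518, -451)/(-203241) = 100631/425331 + (199 + 2*518)/(-203241) = 100631*(1/425331) + (199 + 1036)*(-1/203241) = 100631/425331 + 1235*(-1/203241) = 100631/425331 - 1235/203241 = 6642353762/28814899257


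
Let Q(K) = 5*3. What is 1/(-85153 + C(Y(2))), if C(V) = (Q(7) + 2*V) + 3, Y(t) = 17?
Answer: -1/85101 ≈ -1.1751e-5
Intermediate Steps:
Q(K) = 15
C(V) = 18 + 2*V (C(V) = (15 + 2*V) + 3 = 18 + 2*V)
1/(-85153 + C(Y(2))) = 1/(-85153 + (18 + 2*17)) = 1/(-85153 + (18 + 34)) = 1/(-85153 + 52) = 1/(-85101) = -1/85101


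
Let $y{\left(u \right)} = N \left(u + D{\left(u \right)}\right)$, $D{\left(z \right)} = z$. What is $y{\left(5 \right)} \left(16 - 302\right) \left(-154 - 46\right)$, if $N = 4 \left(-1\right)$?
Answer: $-2288000$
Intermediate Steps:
$N = -4$
$y{\left(u \right)} = - 8 u$ ($y{\left(u \right)} = - 4 \left(u + u\right) = - 4 \cdot 2 u = - 8 u$)
$y{\left(5 \right)} \left(16 - 302\right) \left(-154 - 46\right) = \left(-8\right) 5 \left(16 - 302\right) \left(-154 - 46\right) = - 40 \left(\left(-286\right) \left(-200\right)\right) = \left(-40\right) 57200 = -2288000$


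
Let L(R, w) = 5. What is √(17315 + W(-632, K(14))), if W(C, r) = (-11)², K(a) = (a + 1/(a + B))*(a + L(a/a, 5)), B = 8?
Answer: 2*√4359 ≈ 132.05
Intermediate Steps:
K(a) = (5 + a)*(a + 1/(8 + a)) (K(a) = (a + 1/(a + 8))*(a + 5) = (a + 1/(8 + a))*(5 + a) = (5 + a)*(a + 1/(8 + a)))
W(C, r) = 121
√(17315 + W(-632, K(14))) = √(17315 + 121) = √17436 = 2*√4359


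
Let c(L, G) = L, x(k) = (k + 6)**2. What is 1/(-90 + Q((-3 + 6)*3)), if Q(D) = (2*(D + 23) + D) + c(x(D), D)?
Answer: 1/208 ≈ 0.0048077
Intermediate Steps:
x(k) = (6 + k)**2
Q(D) = 46 + (6 + D)**2 + 3*D (Q(D) = (2*(D + 23) + D) + (6 + D)**2 = (2*(23 + D) + D) + (6 + D)**2 = ((46 + 2*D) + D) + (6 + D)**2 = (46 + 3*D) + (6 + D)**2 = 46 + (6 + D)**2 + 3*D)
1/(-90 + Q((-3 + 6)*3)) = 1/(-90 + (82 + ((-3 + 6)*3)**2 + 15*((-3 + 6)*3))) = 1/(-90 + (82 + (3*3)**2 + 15*(3*3))) = 1/(-90 + (82 + 9**2 + 15*9)) = 1/(-90 + (82 + 81 + 135)) = 1/(-90 + 298) = 1/208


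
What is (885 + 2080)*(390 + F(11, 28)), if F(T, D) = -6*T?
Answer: 960660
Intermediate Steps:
(885 + 2080)*(390 + F(11, 28)) = (885 + 2080)*(390 - 6*11) = 2965*(390 - 66) = 2965*324 = 960660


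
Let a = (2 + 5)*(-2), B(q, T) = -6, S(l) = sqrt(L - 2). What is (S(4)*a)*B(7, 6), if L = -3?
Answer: 84*I*sqrt(5) ≈ 187.83*I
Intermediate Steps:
S(l) = I*sqrt(5) (S(l) = sqrt(-3 - 2) = sqrt(-5) = I*sqrt(5))
a = -14 (a = 7*(-2) = -14)
(S(4)*a)*B(7, 6) = ((I*sqrt(5))*(-14))*(-6) = -14*I*sqrt(5)*(-6) = 84*I*sqrt(5)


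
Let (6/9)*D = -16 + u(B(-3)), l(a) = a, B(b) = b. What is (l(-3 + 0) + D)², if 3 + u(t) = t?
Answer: 1296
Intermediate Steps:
u(t) = -3 + t
D = -33 (D = 3*(-16 + (-3 - 3))/2 = 3*(-16 - 6)/2 = (3/2)*(-22) = -33)
(l(-3 + 0) + D)² = ((-3 + 0) - 33)² = (-3 - 33)² = (-36)² = 1296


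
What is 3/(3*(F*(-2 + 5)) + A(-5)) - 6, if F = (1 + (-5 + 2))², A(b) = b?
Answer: -183/31 ≈ -5.9032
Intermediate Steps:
F = 4 (F = (1 - 3)² = (-2)² = 4)
3/(3*(F*(-2 + 5)) + A(-5)) - 6 = 3/(3*(4*(-2 + 5)) - 5) - 6 = 3/(3*(4*3) - 5) - 6 = 3/(3*12 - 5) - 6 = 3/(36 - 5) - 6 = 3/31 - 6 = -183/31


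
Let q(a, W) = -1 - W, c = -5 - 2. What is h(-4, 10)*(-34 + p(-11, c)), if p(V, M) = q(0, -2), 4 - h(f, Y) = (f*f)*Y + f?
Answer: 5016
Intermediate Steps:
c = -7
h(f, Y) = 4 - f - Y*f² (h(f, Y) = 4 - ((f*f)*Y + f) = 4 - (f²*Y + f) = 4 - (Y*f² + f) = 4 - (f + Y*f²) = 4 + (-f - Y*f²) = 4 - f - Y*f²)
p(V, M) = 1 (p(V, M) = -1 - 1*(-2) = -1 + 2 = 1)
h(-4, 10)*(-34 + p(-11, c)) = (4 - 1*(-4) - 1*10*(-4)²)*(-34 + 1) = (4 + 4 - 1*10*16)*(-33) = (4 + 4 - 160)*(-33) = -152*(-33) = 5016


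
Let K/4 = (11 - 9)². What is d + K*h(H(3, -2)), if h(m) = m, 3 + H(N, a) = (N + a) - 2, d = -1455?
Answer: -1519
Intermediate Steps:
H(N, a) = -5 + N + a (H(N, a) = -3 + ((N + a) - 2) = -3 + (-2 + N + a) = -5 + N + a)
K = 16 (K = 4*(11 - 9)² = 4*2² = 4*4 = 16)
d + K*h(H(3, -2)) = -1455 + 16*(-5 + 3 - 2) = -1455 + 16*(-4) = -1455 - 64 = -1519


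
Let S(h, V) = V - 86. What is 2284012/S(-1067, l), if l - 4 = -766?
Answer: -571003/212 ≈ -2693.4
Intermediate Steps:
l = -762 (l = 4 - 766 = -762)
S(h, V) = -86 + V
2284012/S(-1067, l) = 2284012/(-86 - 762) = 2284012/(-848) = 2284012*(-1/848) = -571003/212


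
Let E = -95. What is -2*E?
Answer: 190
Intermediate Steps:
-2*E = -2*(-95) = 190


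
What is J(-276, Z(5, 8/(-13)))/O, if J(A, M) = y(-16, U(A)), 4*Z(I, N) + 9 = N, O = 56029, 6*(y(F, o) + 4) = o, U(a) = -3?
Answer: -9/112058 ≈ -8.0316e-5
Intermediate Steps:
y(F, o) = -4 + o/6
Z(I, N) = -9/4 + N/4
J(A, M) = -9/2 (J(A, M) = -4 + (⅙)*(-3) = -4 - ½ = -9/2)
J(-276, Z(5, 8/(-13)))/O = -9/2/56029 = -9/2*1/56029 = -9/112058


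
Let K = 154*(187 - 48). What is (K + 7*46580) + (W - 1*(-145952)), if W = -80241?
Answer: 413177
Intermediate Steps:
K = 21406 (K = 154*139 = 21406)
(K + 7*46580) + (W - 1*(-145952)) = (21406 + 7*46580) + (-80241 - 1*(-145952)) = (21406 + 326060) + (-80241 + 145952) = 347466 + 65711 = 413177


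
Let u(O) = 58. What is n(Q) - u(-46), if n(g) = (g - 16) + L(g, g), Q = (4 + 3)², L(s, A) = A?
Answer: 24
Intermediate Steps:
Q = 49 (Q = 7² = 49)
n(g) = -16 + 2*g (n(g) = (g - 16) + g = (-16 + g) + g = -16 + 2*g)
n(Q) - u(-46) = (-16 + 2*49) - 1*58 = (-16 + 98) - 58 = 82 - 58 = 24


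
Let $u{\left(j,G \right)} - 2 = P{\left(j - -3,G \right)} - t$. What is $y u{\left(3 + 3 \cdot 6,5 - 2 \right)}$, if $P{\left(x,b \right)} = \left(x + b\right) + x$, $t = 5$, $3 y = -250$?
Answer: $-4000$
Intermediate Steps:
$y = - \frac{250}{3}$ ($y = \frac{1}{3} \left(-250\right) = - \frac{250}{3} \approx -83.333$)
$P{\left(x,b \right)} = b + 2 x$ ($P{\left(x,b \right)} = \left(b + x\right) + x = b + 2 x$)
$u{\left(j,G \right)} = 3 + G + 2 j$ ($u{\left(j,G \right)} = 2 - \left(5 - G - 2 \left(j - -3\right)\right) = 2 - \left(5 - G - 2 \left(j + 3\right)\right) = 2 - \left(5 - G - 2 \left(3 + j\right)\right) = 2 - \left(-1 - G - 2 j\right) = 2 + \left(1 + G + 2 j\right) = 3 + G + 2 j$)
$y u{\left(3 + 3 \cdot 6,5 - 2 \right)} = - \frac{250 \left(3 + \left(5 - 2\right) + 2 \left(3 + 3 \cdot 6\right)\right)}{3} = - \frac{250 \left(3 + 3 + 2 \left(3 + 18\right)\right)}{3} = - \frac{250 \left(3 + 3 + 2 \cdot 21\right)}{3} = - \frac{250 \left(3 + 3 + 42\right)}{3} = \left(- \frac{250}{3}\right) 48 = -4000$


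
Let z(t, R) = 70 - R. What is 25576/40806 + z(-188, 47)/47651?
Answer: 609830257/972223353 ≈ 0.62725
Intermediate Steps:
25576/40806 + z(-188, 47)/47651 = 25576/40806 + (70 - 1*47)/47651 = 25576*(1/40806) + (70 - 47)*(1/47651) = 12788/20403 + 23*(1/47651) = 12788/20403 + 23/47651 = 609830257/972223353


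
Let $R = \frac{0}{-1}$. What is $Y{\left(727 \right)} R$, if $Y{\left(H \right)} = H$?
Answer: $0$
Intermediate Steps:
$R = 0$ ($R = 0 \left(-1\right) = 0$)
$Y{\left(727 \right)} R = 727 \cdot 0 = 0$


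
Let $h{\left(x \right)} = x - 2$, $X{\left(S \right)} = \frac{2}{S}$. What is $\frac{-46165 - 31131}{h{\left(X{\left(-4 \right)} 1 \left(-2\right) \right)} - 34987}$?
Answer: $\frac{19324}{8747} \approx 2.2092$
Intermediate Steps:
$h{\left(x \right)} = -2 + x$ ($h{\left(x \right)} = x - 2 = -2 + x$)
$\frac{-46165 - 31131}{h{\left(X{\left(-4 \right)} 1 \left(-2\right) \right)} - 34987} = \frac{-46165 - 31131}{\left(-2 + \frac{2}{-4} \cdot 1 \left(-2\right)\right) - 34987} = - \frac{77296}{\left(-2 + 2 \left(- \frac{1}{4}\right) 1 \left(-2\right)\right) - 34987} = - \frac{77296}{\left(-2 + \left(- \frac{1}{2}\right) 1 \left(-2\right)\right) - 34987} = - \frac{77296}{\left(-2 - -1\right) - 34987} = - \frac{77296}{\left(-2 + 1\right) - 34987} = - \frac{77296}{-1 - 34987} = - \frac{77296}{-34988} = \left(-77296\right) \left(- \frac{1}{34988}\right) = \frac{19324}{8747}$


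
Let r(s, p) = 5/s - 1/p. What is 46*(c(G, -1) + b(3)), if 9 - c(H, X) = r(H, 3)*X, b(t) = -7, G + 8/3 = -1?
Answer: 460/33 ≈ 13.939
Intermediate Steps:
G = -11/3 (G = -8/3 - 1 = -11/3 ≈ -3.6667)
r(s, p) = -1/p + 5/s
c(H, X) = 9 - X*(-⅓ + 5/H) (c(H, X) = 9 - (-1/3 + 5/H)*X = 9 - (-1*⅓ + 5/H)*X = 9 - (-⅓ + 5/H)*X = 9 - X*(-⅓ + 5/H))
46*(c(G, -1) + b(3)) = 46*((9 + (⅓)*(-1) - 5*(-1)/(-11/3)) - 7) = 46*((9 - ⅓ - 5*(-1)*(-3/11)) - 7) = 46*((9 - ⅓ - 15/11) - 7) = 46*(241/33 - 7) = 46*(10/33) = 460/33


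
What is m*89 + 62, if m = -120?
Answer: -10618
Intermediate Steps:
m*89 + 62 = -120*89 + 62 = -10680 + 62 = -10618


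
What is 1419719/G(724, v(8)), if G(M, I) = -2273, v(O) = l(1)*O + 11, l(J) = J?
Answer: -1419719/2273 ≈ -624.60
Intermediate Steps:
v(O) = 11 + O (v(O) = 1*O + 11 = O + 11 = 11 + O)
1419719/G(724, v(8)) = 1419719/(-2273) = 1419719*(-1/2273) = -1419719/2273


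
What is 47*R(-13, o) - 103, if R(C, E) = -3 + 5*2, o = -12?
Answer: 226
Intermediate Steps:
R(C, E) = 7 (R(C, E) = -3 + 10 = 7)
47*R(-13, o) - 103 = 47*7 - 103 = 329 - 103 = 226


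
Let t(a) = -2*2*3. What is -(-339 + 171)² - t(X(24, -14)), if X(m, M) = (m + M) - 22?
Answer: -28212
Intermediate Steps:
X(m, M) = -22 + M + m (X(m, M) = (M + m) - 22 = -22 + M + m)
t(a) = -12 (t(a) = -4*3 = -12)
-(-339 + 171)² - t(X(24, -14)) = -(-339 + 171)² - 1*(-12) = -1*(-168)² + 12 = -1*28224 + 12 = -28224 + 12 = -28212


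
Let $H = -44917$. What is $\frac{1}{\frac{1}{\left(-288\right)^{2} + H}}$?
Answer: $38027$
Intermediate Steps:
$\frac{1}{\frac{1}{\left(-288\right)^{2} + H}} = \frac{1}{\frac{1}{\left(-288\right)^{2} - 44917}} = \frac{1}{\frac{1}{82944 - 44917}} = \frac{1}{\frac{1}{38027}} = 38027$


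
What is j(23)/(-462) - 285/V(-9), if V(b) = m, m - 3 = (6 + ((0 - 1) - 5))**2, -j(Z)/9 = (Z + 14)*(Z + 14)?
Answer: -10523/154 ≈ -68.331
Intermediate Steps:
j(Z) = -9*(14 + Z)**2 (j(Z) = -9*(Z + 14)*(Z + 14) = -9*(14 + Z)*(14 + Z) = -9*(14 + Z)**2)
m = 3 (m = 3 + (6 + ((0 - 1) - 5))**2 = 3 + (6 + (-1 - 5))**2 = 3 + (6 - 6)**2 = 3 + 0**2 = 3 + 0 = 3)
V(b) = 3
j(23)/(-462) - 285/V(-9) = -9*(14 + 23)**2/(-462) - 285/3 = -9*37**2*(-1/462) - 285*1/3 = -9*1369*(-1/462) - 95 = -12321*(-1/462) - 95 = 4107/154 - 95 = -10523/154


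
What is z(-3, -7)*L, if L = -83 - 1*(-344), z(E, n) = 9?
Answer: 2349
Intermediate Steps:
L = 261 (L = -83 + 344 = 261)
z(-3, -7)*L = 9*261 = 2349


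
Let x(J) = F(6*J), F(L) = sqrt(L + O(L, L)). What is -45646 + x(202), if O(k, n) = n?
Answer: -45646 + 2*sqrt(606) ≈ -45597.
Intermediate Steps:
F(L) = sqrt(2)*sqrt(L) (F(L) = sqrt(L + L) = sqrt(2*L) = sqrt(2)*sqrt(L))
x(J) = 2*sqrt(3)*sqrt(J) (x(J) = sqrt(2)*sqrt(6*J) = sqrt(2)*(sqrt(6)*sqrt(J)) = 2*sqrt(3)*sqrt(J))
-45646 + x(202) = -45646 + 2*sqrt(3)*sqrt(202) = -45646 + 2*sqrt(606)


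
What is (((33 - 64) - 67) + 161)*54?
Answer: 3402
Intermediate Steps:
(((33 - 64) - 67) + 161)*54 = ((-31 - 67) + 161)*54 = (-98 + 161)*54 = 63*54 = 3402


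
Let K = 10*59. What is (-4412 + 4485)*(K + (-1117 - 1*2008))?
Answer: -185055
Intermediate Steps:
K = 590
(-4412 + 4485)*(K + (-1117 - 1*2008)) = (-4412 + 4485)*(590 + (-1117 - 1*2008)) = 73*(590 + (-1117 - 2008)) = 73*(590 - 3125) = 73*(-2535) = -185055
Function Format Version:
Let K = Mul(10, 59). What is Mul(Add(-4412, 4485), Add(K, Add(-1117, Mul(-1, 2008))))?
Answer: -185055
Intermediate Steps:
K = 590
Mul(Add(-4412, 4485), Add(K, Add(-1117, Mul(-1, 2008)))) = Mul(Add(-4412, 4485), Add(590, Add(-1117, Mul(-1, 2008)))) = Mul(73, Add(590, Add(-1117, -2008))) = Mul(73, Add(590, -3125)) = Mul(73, -2535) = -185055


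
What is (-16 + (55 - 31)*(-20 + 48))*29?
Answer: 19024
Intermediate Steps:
(-16 + (55 - 31)*(-20 + 48))*29 = (-16 + 24*28)*29 = (-16 + 672)*29 = 656*29 = 19024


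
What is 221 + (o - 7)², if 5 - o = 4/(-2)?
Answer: 221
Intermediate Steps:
o = 7 (o = 5 - 4/(-2) = 5 - 4*(-1)/2 = 5 - 1*(-2) = 5 + 2 = 7)
221 + (o - 7)² = 221 + (7 - 7)² = 221 + 0² = 221 + 0 = 221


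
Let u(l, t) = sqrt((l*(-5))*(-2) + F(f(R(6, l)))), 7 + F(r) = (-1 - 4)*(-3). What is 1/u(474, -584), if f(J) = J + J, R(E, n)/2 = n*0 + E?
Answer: sqrt(1187)/2374 ≈ 0.014513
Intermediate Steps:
R(E, n) = 2*E (R(E, n) = 2*(n*0 + E) = 2*(0 + E) = 2*E)
f(J) = 2*J
F(r) = 8 (F(r) = -7 + (-1 - 4)*(-3) = -7 - 5*(-3) = -7 + 15 = 8)
u(l, t) = sqrt(8 + 10*l) (u(l, t) = sqrt((l*(-5))*(-2) + 8) = sqrt(-5*l*(-2) + 8) = sqrt(10*l + 8) = sqrt(8 + 10*l))
1/u(474, -584) = 1/(sqrt(8 + 10*474)) = 1/(sqrt(8 + 4740)) = 1/(sqrt(4748)) = 1/(2*sqrt(1187)) = sqrt(1187)/2374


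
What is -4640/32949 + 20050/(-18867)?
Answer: -249390110/207216261 ≈ -1.2035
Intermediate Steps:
-4640/32949 + 20050/(-18867) = -4640*1/32949 + 20050*(-1/18867) = -4640/32949 - 20050/18867 = -249390110/207216261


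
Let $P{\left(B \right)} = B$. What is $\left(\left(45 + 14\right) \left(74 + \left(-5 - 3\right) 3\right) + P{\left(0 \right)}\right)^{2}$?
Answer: $8702500$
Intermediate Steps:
$\left(\left(45 + 14\right) \left(74 + \left(-5 - 3\right) 3\right) + P{\left(0 \right)}\right)^{2} = \left(\left(45 + 14\right) \left(74 + \left(-5 - 3\right) 3\right) + 0\right)^{2} = \left(59 \left(74 - 24\right) + 0\right)^{2} = \left(59 \cdot 50 + 0\right)^{2} = \left(2950 + 0\right)^{2} = 2950^{2} = 8702500$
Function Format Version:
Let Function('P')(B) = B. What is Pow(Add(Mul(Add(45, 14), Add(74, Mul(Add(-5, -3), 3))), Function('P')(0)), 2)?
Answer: 8702500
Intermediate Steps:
Pow(Add(Mul(Add(45, 14), Add(74, Mul(Add(-5, -3), 3))), Function('P')(0)), 2) = Pow(Add(Mul(Add(45, 14), Add(74, Mul(Add(-5, -3), 3))), 0), 2) = Pow(Add(Mul(59, Add(74, Mul(-8, 3))), 0), 2) = Pow(Add(Mul(59, Add(74, -24)), 0), 2) = Pow(Add(Mul(59, 50), 0), 2) = Pow(Add(2950, 0), 2) = Pow(2950, 2) = 8702500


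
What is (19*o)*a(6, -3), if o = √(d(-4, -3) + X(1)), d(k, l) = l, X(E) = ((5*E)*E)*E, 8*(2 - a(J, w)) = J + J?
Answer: 19*√2/2 ≈ 13.435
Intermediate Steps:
a(J, w) = 2 - J/4 (a(J, w) = 2 - (J + J)/8 = 2 - J/4)
X(E) = 5*E³ (X(E) = (5*E²)*E = 5*E³)
o = √2 (o = √(-3 + 5*1³) = √(-3 + 5*1) = √(-3 + 5) = √2 ≈ 1.4142)
(19*o)*a(6, -3) = (19*√2)*(2 - ¼*6) = (19*√2)*(2 - 3/2) = (19*√2)*(½) = 19*√2/2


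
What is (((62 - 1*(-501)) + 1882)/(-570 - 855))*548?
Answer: -89324/95 ≈ -940.25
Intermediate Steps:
(((62 - 1*(-501)) + 1882)/(-570 - 855))*548 = (((62 + 501) + 1882)/(-1425))*548 = ((563 + 1882)*(-1/1425))*548 = (2445*(-1/1425))*548 = -163/95*548 = -89324/95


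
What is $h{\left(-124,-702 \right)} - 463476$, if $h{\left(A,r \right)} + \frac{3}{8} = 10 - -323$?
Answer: $- \frac{3705147}{8} \approx -4.6314 \cdot 10^{5}$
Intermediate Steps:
$h{\left(A,r \right)} = \frac{2661}{8}$ ($h{\left(A,r \right)} = - \frac{3}{8} + \left(10 - -323\right) = - \frac{3}{8} + \left(10 + 323\right) = - \frac{3}{8} + 333 = \frac{2661}{8}$)
$h{\left(-124,-702 \right)} - 463476 = \frac{2661}{8} - 463476 = - \frac{3705147}{8}$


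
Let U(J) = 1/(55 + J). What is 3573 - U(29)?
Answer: 300131/84 ≈ 3573.0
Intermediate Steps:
3573 - U(29) = 3573 - 1/(55 + 29) = 3573 - 1/84 = 300131/84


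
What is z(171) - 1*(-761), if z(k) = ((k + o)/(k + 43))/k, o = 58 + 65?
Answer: 4641388/6099 ≈ 761.01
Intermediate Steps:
o = 123
z(k) = (123 + k)/(k*(43 + k)) (z(k) = ((k + 123)/(k + 43))/k = ((123 + k)/(43 + k))/k = (123 + k)/(k*(43 + k)))
z(171) - 1*(-761) = (123 + 171)/(171*(43 + 171)) - 1*(-761) = (1/171)*294/214 + 761 = (1/171)*(1/214)*294 + 761 = 49/6099 + 761 = 4641388/6099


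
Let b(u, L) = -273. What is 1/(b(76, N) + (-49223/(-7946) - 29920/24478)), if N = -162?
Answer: -97251094/26065980525 ≈ -0.0037310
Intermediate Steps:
1/(b(76, N) + (-49223/(-7946) - 29920/24478)) = 1/(-273 + (-49223/(-7946) - 29920/24478)) = 1/(-273 + (-49223*(-1/7946) - 29920*1/24478)) = 1/(-273 + (49223/7946 - 14960/12239)) = 1/(-273 + 483568137/97251094) = 1/(-26065980525/97251094) = -97251094/26065980525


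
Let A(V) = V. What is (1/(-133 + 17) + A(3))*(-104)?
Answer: -9022/29 ≈ -311.10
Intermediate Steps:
(1/(-133 + 17) + A(3))*(-104) = (1/(-133 + 17) + 3)*(-104) = (1/(-116) + 3)*(-104) = (-1/116 + 3)*(-104) = (347/116)*(-104) = -9022/29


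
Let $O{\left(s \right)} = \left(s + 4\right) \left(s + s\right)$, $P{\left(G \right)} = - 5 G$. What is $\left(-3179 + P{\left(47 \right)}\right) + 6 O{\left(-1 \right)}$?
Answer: $-3450$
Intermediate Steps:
$O{\left(s \right)} = 2 s \left(4 + s\right)$ ($O{\left(s \right)} = \left(4 + s\right) 2 s = 2 s \left(4 + s\right)$)
$\left(-3179 + P{\left(47 \right)}\right) + 6 O{\left(-1 \right)} = \left(-3179 - 235\right) + 6 \cdot 2 \left(-1\right) \left(4 - 1\right) = \left(-3179 - 235\right) + 6 \cdot 2 \left(-1\right) 3 = -3414 + 6 \left(-6\right) = -3414 - 36 = -3450$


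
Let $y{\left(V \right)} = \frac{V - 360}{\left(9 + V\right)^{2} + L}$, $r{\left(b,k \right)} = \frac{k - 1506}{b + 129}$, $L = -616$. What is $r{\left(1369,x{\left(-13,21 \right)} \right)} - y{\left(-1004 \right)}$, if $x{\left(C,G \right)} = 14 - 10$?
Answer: $- \frac{742024523}{741067341} \approx -1.0013$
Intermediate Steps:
$x{\left(C,G \right)} = 4$ ($x{\left(C,G \right)} = 14 - 10 = 4$)
$r{\left(b,k \right)} = \frac{-1506 + k}{129 + b}$
$y{\left(V \right)} = \frac{-360 + V}{-616 + \left(9 + V\right)^{2}}$ ($y{\left(V \right)} = \frac{V - 360}{\left(9 + V\right)^{2} - 616} = \frac{-360 + V}{-616 + \left(9 + V\right)^{2}}$)
$r{\left(1369,x{\left(-13,21 \right)} \right)} - y{\left(-1004 \right)} = \frac{-1506 + 4}{129 + 1369} - \frac{-360 - 1004}{-616 + \left(9 - 1004\right)^{2}} = \frac{1}{1498} \left(-1502\right) - \frac{1}{-616 + \left(-995\right)^{2}} \left(-1364\right) = \frac{1}{1498} \left(-1502\right) - \frac{1}{-616 + 990025} \left(-1364\right) = - \frac{751}{749} - \frac{1}{989409} \left(-1364\right) = - \frac{751}{749} - - \frac{1364}{989409} = - \frac{751}{749} + \frac{1364}{989409} = - \frac{742024523}{741067341}$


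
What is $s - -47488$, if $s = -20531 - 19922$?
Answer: $7035$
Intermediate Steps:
$s = -40453$ ($s = -20531 - 19922 = -40453$)
$s - -47488 = -40453 - -47488 = -40453 + 47488 = 7035$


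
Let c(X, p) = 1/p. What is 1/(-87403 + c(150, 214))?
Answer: -214/18704241 ≈ -1.1441e-5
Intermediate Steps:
1/(-87403 + c(150, 214)) = 1/(-87403 + 1/214) = 1/(-18704241/214) = -214/18704241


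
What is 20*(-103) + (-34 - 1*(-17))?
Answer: -2077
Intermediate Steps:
20*(-103) + (-34 - 1*(-17)) = -2060 + (-34 + 17) = -2060 - 17 = -2077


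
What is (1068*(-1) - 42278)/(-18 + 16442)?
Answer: -21673/8212 ≈ -2.6392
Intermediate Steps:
(1068*(-1) - 42278)/(-18 + 16442) = (-1068 - 42278)/16424 = -43346*1/16424 = -21673/8212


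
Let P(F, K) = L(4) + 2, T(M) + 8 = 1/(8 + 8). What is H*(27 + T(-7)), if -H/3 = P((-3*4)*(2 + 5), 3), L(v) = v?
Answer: -2745/8 ≈ -343.13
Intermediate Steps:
T(M) = -127/16 (T(M) = -8 + 1/(8 + 8) = -8 + 1/16 = -127/16)
P(F, K) = 6 (P(F, K) = 4 + 2 = 6)
H = -18 (H = -3*6 = -18)
H*(27 + T(-7)) = -18*(27 - 127/16) = -18*305/16 = -2745/8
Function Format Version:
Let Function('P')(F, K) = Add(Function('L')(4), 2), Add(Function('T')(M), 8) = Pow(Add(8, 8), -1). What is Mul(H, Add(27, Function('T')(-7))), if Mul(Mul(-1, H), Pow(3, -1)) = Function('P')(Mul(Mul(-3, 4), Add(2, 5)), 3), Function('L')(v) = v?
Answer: Rational(-2745, 8) ≈ -343.13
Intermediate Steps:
Function('T')(M) = Rational(-127, 16) (Function('T')(M) = Add(-8, Pow(Add(8, 8), -1)) = Add(-8, Pow(16, -1)) = Add(-8, Rational(1, 16)) = Rational(-127, 16))
Function('P')(F, K) = 6 (Function('P')(F, K) = Add(4, 2) = 6)
H = -18 (H = Mul(-3, 6) = -18)
Mul(H, Add(27, Function('T')(-7))) = Mul(-18, Add(27, Rational(-127, 16))) = Mul(-18, Rational(305, 16)) = Rational(-2745, 8)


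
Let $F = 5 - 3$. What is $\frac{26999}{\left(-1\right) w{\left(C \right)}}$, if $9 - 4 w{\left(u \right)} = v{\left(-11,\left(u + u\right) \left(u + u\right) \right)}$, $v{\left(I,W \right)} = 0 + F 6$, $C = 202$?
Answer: $\frac{107996}{3} \approx 35999.0$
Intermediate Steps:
$F = 2$ ($F = 5 - 3 = 2$)
$v{\left(I,W \right)} = 12$ ($v{\left(I,W \right)} = 0 + 2 \cdot 6 = 0 + 12 = 12$)
$w{\left(u \right)} = - \frac{3}{4}$ ($w{\left(u \right)} = \frac{9}{4} - 3 = - \frac{3}{4}$)
$\frac{26999}{\left(-1\right) w{\left(C \right)}} = \frac{26999}{\left(-1\right) \left(- \frac{3}{4}\right)} = \frac{26999}{\frac{3}{4}} = 26999 \cdot \frac{4}{3} = \frac{107996}{3}$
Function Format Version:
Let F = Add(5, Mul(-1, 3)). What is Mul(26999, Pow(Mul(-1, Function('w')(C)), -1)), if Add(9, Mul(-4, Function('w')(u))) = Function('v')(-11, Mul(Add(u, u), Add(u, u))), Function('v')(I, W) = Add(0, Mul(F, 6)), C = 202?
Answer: Rational(107996, 3) ≈ 35999.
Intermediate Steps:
F = 2 (F = Add(5, -3) = 2)
Function('v')(I, W) = 12 (Function('v')(I, W) = Add(0, Mul(2, 6)) = Add(0, 12) = 12)
Function('w')(u) = Rational(-3, 4) (Function('w')(u) = Add(Rational(9, 4), Mul(Rational(-1, 4), 12)) = Add(Rational(9, 4), -3) = Rational(-3, 4))
Mul(26999, Pow(Mul(-1, Function('w')(C)), -1)) = Mul(26999, Pow(Mul(-1, Rational(-3, 4)), -1)) = Mul(26999, Pow(Rational(3, 4), -1)) = Mul(26999, Rational(4, 3)) = Rational(107996, 3)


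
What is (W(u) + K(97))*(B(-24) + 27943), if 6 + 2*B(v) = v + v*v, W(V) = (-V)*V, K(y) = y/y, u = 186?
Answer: -976132520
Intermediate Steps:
K(y) = 1
W(V) = -V²
B(v) = -3 + v/2 + v²/2 (B(v) = -3 + (v + v*v)/2 = -3 + (v + v²)/2 = -3 + (v/2 + v²/2) = -3 + v/2 + v²/2)
(W(u) + K(97))*(B(-24) + 27943) = (-1*186² + 1)*((-3 + (½)*(-24) + (½)*(-24)²) + 27943) = (-1*34596 + 1)*((-3 - 12 + (½)*576) + 27943) = (-34596 + 1)*((-3 - 12 + 288) + 27943) = -34595*(273 + 27943) = -34595*28216 = -976132520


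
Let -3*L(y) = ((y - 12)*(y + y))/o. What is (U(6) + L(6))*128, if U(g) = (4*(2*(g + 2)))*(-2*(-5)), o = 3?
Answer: 82944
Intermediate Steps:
U(g) = 160 + 80*g (U(g) = (4*(2*(2 + g)))*10 = (4*(4 + 2*g))*10 = (16 + 8*g)*10 = 160 + 80*g)
L(y) = -2*y*(-12 + y)/9 (L(y) = -(y - 12)*(y + y)/(3*3) = -(-12 + y)*(2*y)/(3*3) = -2*y*(-12 + y)/(3*3) = -2*y*(-12 + y)/9)
(U(6) + L(6))*128 = ((160 + 80*6) + (2/9)*6*(12 - 1*6))*128 = ((160 + 480) + (2/9)*6*(12 - 6))*128 = (640 + (2/9)*6*6)*128 = (640 + 8)*128 = 648*128 = 82944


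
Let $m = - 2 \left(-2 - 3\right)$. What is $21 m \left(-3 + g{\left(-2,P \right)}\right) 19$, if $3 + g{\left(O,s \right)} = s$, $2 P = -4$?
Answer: $-31920$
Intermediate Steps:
$P = -2$ ($P = \frac{1}{2} \left(-4\right) = -2$)
$g{\left(O,s \right)} = -3 + s$
$m = 10$ ($m = \left(-2\right) \left(-5\right) = 10$)
$21 m \left(-3 + g{\left(-2,P \right)}\right) 19 = 21 \cdot 10 \left(-3 - 5\right) 19 = 21 \cdot 10 \left(-8\right) 19 = 21 \left(-80\right) 19 = \left(-1680\right) 19 = -31920$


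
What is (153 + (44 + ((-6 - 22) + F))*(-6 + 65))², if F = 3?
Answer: 1623076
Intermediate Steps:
(153 + (44 + ((-6 - 22) + F))*(-6 + 65))² = (153 + (44 + ((-6 - 22) + 3))*(-6 + 65))² = (153 + (44 + (-28 + 3))*59)² = (153 + (44 - 25)*59)² = (153 + 19*59)² = (153 + 1121)² = 1274² = 1623076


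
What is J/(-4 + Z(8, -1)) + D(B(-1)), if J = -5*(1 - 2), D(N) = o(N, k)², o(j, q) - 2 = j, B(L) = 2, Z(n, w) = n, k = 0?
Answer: 69/4 ≈ 17.250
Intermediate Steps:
o(j, q) = 2 + j
D(N) = (2 + N)²
J = 5 (J = -5*(-1) = 5)
J/(-4 + Z(8, -1)) + D(B(-1)) = 5/(-4 + 8) + (2 + 2)² = 5/4 + 4² = 5*(¼) + 16 = 5/4 + 16 = 69/4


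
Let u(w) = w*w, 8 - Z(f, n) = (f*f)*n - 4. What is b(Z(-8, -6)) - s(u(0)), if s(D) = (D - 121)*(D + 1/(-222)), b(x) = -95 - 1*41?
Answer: -30313/222 ≈ -136.54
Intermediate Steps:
Z(f, n) = 12 - n*f² (Z(f, n) = 8 - ((f*f)*n - 4) = 8 - (f²*n - 4) = 8 - (n*f² - 4) = 8 - (-4 + n*f²) = 8 + (4 - n*f²) = 12 - n*f²)
u(w) = w²
b(x) = -136 (b(x) = -95 - 41 = -136)
s(D) = (-121 + D)*(-1/222 + D) (s(D) = (-121 + D)*(D - 1/222) = (-121 + D)*(-1/222 + D))
b(Z(-8, -6)) - s(u(0)) = -136 - (121/222 + (0²)² - 26863/222*0²) = -136 - (121/222 + 0² - 26863/222*0) = -136 - (121/222 + 0 + 0) = -136 - 1*121/222 = -136 - 121/222 = -30313/222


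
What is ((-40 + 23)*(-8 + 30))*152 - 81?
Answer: -56929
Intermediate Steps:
((-40 + 23)*(-8 + 30))*152 - 81 = -17*22*152 - 81 = -374*152 - 81 = -56848 - 81 = -56929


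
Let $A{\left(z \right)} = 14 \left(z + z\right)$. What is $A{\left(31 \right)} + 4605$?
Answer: $5473$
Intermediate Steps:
$A{\left(z \right)} = 28 z$ ($A{\left(z \right)} = 14 \cdot 2 z = 28 z$)
$A{\left(31 \right)} + 4605 = 28 \cdot 31 + 4605 = 868 + 4605 = 5473$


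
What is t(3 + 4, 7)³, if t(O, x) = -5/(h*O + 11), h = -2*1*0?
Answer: -125/1331 ≈ -0.093914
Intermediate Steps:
h = 0 (h = -2*0 = 0)
t(O, x) = -5/11 (t(O, x) = -5/(0*O + 11) = -5/(0 + 11) = -5/11)
t(3 + 4, 7)³ = (-5/11)³ = -125/1331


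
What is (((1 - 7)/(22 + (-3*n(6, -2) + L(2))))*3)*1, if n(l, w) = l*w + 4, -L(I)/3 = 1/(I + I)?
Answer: -72/181 ≈ -0.39779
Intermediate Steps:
L(I) = -3/(2*I) (L(I) = -3/(I + I) = -3*1/(2*I) = -3/(2*I))
n(l, w) = 4 + l*w
(((1 - 7)/(22 + (-3*n(6, -2) + L(2))))*3)*1 = (((1 - 7)/(22 + (-3*(4 + 6*(-2)) - 3/2/2)))*3)*1 = (-6/(22 + (-3*(4 - 12) - 3/2*½))*3)*1 = (-6/(22 + (-3*(-8) - ¾))*3)*1 = (-6/(22 + (24 - ¾))*3)*1 = (-6/(22 + 93/4)*3)*1 = (-6/181/4*3)*1 = (-6*4/181*3)*1 = -24/181*3*1 = -72/181*1 = -72/181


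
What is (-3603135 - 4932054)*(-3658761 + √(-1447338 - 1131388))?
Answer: 31228216640829 - 8535189*I*√2578726 ≈ 3.1228e+13 - 1.3706e+10*I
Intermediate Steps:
(-3603135 - 4932054)*(-3658761 + √(-1447338 - 1131388)) = -8535189*(-3658761 + √(-2578726)) = -8535189*(-3658761 + I*√2578726) = 31228216640829 - 8535189*I*√2578726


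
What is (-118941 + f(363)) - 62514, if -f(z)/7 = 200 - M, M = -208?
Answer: -184311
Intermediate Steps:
f(z) = -2856 (f(z) = -7*(200 - 1*(-208)) = -7*(200 + 208) = -7*408 = -2856)
(-118941 + f(363)) - 62514 = (-118941 - 2856) - 62514 = -121797 - 62514 = -184311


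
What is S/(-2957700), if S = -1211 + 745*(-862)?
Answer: 214467/985900 ≈ 0.21753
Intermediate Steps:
S = -643401 (S = -1211 - 642190 = -643401)
S/(-2957700) = -643401/(-2957700) = -643401*(-1/2957700) = 214467/985900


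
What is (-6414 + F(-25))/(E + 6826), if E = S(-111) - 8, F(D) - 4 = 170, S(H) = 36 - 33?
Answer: -6240/6821 ≈ -0.91482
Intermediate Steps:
S(H) = 3
F(D) = 174 (F(D) = 4 + 170 = 174)
E = -5 (E = 3 - 8 = -5)
(-6414 + F(-25))/(E + 6826) = (-6414 + 174)/(-5 + 6826) = -6240/6821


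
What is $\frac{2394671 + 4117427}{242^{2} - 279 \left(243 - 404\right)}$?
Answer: $\frac{6512098}{103483} \approx 62.929$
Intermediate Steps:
$\frac{2394671 + 4117427}{242^{2} - 279 \left(243 - 404\right)} = \frac{6512098}{58564 - -44919} = \frac{6512098}{58564 + 44919} = \frac{6512098}{103483}$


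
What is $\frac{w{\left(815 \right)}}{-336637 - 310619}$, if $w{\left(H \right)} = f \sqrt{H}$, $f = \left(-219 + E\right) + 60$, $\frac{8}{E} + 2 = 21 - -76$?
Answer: $\frac{15097 \sqrt{815}}{61489320} \approx 0.0070092$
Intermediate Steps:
$E = \frac{8}{95}$ ($E = \frac{8}{-2 + \left(21 - -76\right)} = \frac{8}{-2 + \left(21 + 76\right)} = \frac{8}{-2 + 97} = \frac{8}{95} \approx 0.084211$)
$f = - \frac{15097}{95}$ ($f = \left(-219 + \frac{8}{95}\right) + 60 = - \frac{20797}{95} + 60 = - \frac{15097}{95} \approx -158.92$)
$w{\left(H \right)} = - \frac{15097 \sqrt{H}}{95}$
$\frac{w{\left(815 \right)}}{-336637 - 310619} = \frac{\left(- \frac{15097}{95}\right) \sqrt{815}}{-336637 - 310619} = \frac{\left(- \frac{15097}{95}\right) \sqrt{815}}{-647256} = - \frac{15097 \sqrt{815}}{95} \left(- \frac{1}{647256}\right) = \frac{15097 \sqrt{815}}{61489320}$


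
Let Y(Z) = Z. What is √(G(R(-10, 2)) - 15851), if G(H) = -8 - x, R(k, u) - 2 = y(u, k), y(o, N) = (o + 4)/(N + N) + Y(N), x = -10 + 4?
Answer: I*√15853 ≈ 125.91*I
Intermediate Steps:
x = -6
y(o, N) = N + (4 + o)/(2*N) (y(o, N) = (o + 4)/(N + N) + N = (4 + o)/((2*N)) + N = (4 + o)*(1/(2*N)) + N = (4 + o)/(2*N) + N = N + (4 + o)/(2*N))
R(k, u) = 2 + (2 + k² + u/2)/k
G(H) = -2 (G(H) = -8 - 1*(-6) = -8 + 6 = -2)
√(G(R(-10, 2)) - 15851) = √(-2 - 15851) = √(-15853) = I*√15853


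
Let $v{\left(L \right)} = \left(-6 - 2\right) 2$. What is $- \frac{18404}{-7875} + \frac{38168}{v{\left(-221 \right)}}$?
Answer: $- \frac{37534817}{15750} \approx -2383.2$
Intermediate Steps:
$v{\left(L \right)} = -16$ ($v{\left(L \right)} = \left(-8\right) 2 = -16$)
$- \frac{18404}{-7875} + \frac{38168}{v{\left(-221 \right)}} = - \frac{18404}{-7875} + \frac{38168}{-16} = \left(-18404\right) \left(- \frac{1}{7875}\right) + 38168 \left(- \frac{1}{16}\right) = \frac{18404}{7875} - \frac{4771}{2} = - \frac{37534817}{15750}$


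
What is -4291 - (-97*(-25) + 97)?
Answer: -6813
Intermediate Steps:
-4291 - (-97*(-25) + 97) = -4291 - (2425 + 97) = -4291 - 1*2522 = -4291 - 2522 = -6813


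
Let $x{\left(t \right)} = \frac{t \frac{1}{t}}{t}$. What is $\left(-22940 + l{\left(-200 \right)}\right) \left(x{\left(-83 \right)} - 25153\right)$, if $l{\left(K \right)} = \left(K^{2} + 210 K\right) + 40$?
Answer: $626310000$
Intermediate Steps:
$x{\left(t \right)} = \frac{1}{t}$ ($x{\left(t \right)} = 1 \frac{1}{t} = \frac{1}{t}$)
$l{\left(K \right)} = 40 + K^{2} + 210 K$
$\left(-22940 + l{\left(-200 \right)}\right) \left(x{\left(-83 \right)} - 25153\right) = \left(-22940 + \left(40 + \left(-200\right)^{2} + 210 \left(-200\right)\right)\right) \left(\frac{1}{-83} - 25153\right) = \left(-22940 + \left(40 + 40000 - 42000\right)\right) \left(- \frac{1}{83} - 25153\right) = \left(-22940 - 1960\right) \left(- \frac{2087700}{83}\right) = \left(-24900\right) \left(- \frac{2087700}{83}\right) = 626310000$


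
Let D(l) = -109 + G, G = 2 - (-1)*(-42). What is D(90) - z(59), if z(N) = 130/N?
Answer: -8921/59 ≈ -151.20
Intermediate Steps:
G = -40 (G = 2 - 1*42 = 2 - 42 = -40)
D(l) = -149 (D(l) = -109 - 40 = -149)
D(90) - z(59) = -149 - 130/59 = -8921/59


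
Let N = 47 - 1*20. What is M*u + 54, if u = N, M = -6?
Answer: -108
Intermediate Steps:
N = 27 (N = 47 - 20 = 27)
u = 27
M*u + 54 = -6*27 + 54 = -162 + 54 = -108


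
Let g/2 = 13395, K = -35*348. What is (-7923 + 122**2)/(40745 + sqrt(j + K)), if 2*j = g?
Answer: 56725189/332030762 - 62649*sqrt(15)/1660153810 ≈ 0.17070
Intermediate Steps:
K = -12180
g = 26790 (g = 2*13395 = 26790)
j = 13395 (j = (1/2)*26790 = 13395)
(-7923 + 122**2)/(40745 + sqrt(j + K)) = (-7923 + 122**2)/(40745 + sqrt(13395 - 12180)) = (-7923 + 14884)/(40745 + sqrt(1215)) = 6961/(40745 + 9*sqrt(15))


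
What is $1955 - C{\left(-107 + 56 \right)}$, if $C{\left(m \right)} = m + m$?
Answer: $2057$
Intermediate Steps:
$C{\left(m \right)} = 2 m$
$1955 - C{\left(-107 + 56 \right)} = 1955 - 2 \left(-107 + 56\right) = 1955 - 2 \left(-51\right) = 1955 - -102 = 1955 + 102 = 2057$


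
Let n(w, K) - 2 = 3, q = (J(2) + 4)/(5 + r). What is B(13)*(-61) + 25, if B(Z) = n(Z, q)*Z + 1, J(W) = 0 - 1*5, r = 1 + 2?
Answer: -4001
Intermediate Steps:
r = 3
J(W) = -5 (J(W) = 0 - 5 = -5)
q = -⅛ (q = (-5 + 4)/(5 + 3) = -1/8 = -1*⅛ = -⅛ ≈ -0.12500)
n(w, K) = 5 (n(w, K) = 2 + 3 = 5)
B(Z) = 1 + 5*Z (B(Z) = 5*Z + 1 = 1 + 5*Z)
B(13)*(-61) + 25 = (1 + 5*13)*(-61) + 25 = (1 + 65)*(-61) + 25 = 66*(-61) + 25 = -4026 + 25 = -4001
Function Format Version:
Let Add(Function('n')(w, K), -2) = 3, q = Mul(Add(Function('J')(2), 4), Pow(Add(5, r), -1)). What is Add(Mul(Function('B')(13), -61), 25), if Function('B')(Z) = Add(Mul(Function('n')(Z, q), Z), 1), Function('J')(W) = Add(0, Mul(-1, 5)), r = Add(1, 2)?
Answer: -4001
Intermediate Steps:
r = 3
Function('J')(W) = -5 (Function('J')(W) = Add(0, -5) = -5)
q = Rational(-1, 8) (q = Mul(Add(-5, 4), Pow(Add(5, 3), -1)) = Mul(-1, Pow(8, -1)) = Mul(-1, Rational(1, 8)) = Rational(-1, 8) ≈ -0.12500)
Function('n')(w, K) = 5 (Function('n')(w, K) = Add(2, 3) = 5)
Function('B')(Z) = Add(1, Mul(5, Z)) (Function('B')(Z) = Add(Mul(5, Z), 1) = Add(1, Mul(5, Z)))
Add(Mul(Function('B')(13), -61), 25) = Add(Mul(Add(1, Mul(5, 13)), -61), 25) = Add(Mul(Add(1, 65), -61), 25) = Add(Mul(66, -61), 25) = Add(-4026, 25) = -4001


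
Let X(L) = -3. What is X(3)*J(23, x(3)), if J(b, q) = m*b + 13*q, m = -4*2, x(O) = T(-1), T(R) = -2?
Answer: 630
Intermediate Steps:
x(O) = -2
m = -8
J(b, q) = -8*b + 13*q
X(3)*J(23, x(3)) = -3*(-8*23 + 13*(-2)) = -3*(-184 - 26) = -3*(-210) = 630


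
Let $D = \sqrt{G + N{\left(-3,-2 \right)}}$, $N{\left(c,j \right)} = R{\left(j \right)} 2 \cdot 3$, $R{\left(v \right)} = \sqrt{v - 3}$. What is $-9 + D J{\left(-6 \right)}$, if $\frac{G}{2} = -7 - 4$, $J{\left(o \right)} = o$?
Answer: $-9 - 6 \sqrt{-22 + 6 i \sqrt{5}} \approx -17.236 - 29.323 i$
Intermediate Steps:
$R{\left(v \right)} = \sqrt{-3 + v}$
$N{\left(c,j \right)} = 6 \sqrt{-3 + j}$ ($N{\left(c,j \right)} = \sqrt{-3 + j} 2 \cdot 3 = \sqrt{-3 + j} 6 = 6 \sqrt{-3 + j}$)
$G = -22$ ($G = 2 \left(-7 - 4\right) = 2 \left(-11\right) = -22$)
$D = \sqrt{-22 + 6 i \sqrt{5}}$ ($D = \sqrt{-22 + 6 \sqrt{-3 - 2}} = \sqrt{-22 + 6 \sqrt{-5}} = \sqrt{-22 + 6 i \sqrt{5}} \approx 1.3726 + 4.8871 i$)
$-9 + D J{\left(-6 \right)} = -9 + \sqrt{-22 + 6 i \sqrt{5}} \left(-6\right) = -9 - 6 \sqrt{-22 + 6 i \sqrt{5}}$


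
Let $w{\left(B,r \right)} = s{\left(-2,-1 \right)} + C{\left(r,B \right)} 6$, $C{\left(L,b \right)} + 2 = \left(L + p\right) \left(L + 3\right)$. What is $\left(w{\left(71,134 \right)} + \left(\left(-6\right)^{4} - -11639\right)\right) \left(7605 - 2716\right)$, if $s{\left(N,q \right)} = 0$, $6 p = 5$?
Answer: $605043084$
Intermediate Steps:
$p = \frac{5}{6}$ ($p = \frac{1}{6} \cdot 5 = \frac{5}{6} \approx 0.83333$)
$C{\left(L,b \right)} = -2 + \left(3 + L\right) \left(\frac{5}{6} + L\right)$ ($C{\left(L,b \right)} = -2 + \left(L + \frac{5}{6}\right) \left(L + 3\right) = -2 + \left(\frac{5}{6} + L\right) \left(3 + L\right) = -2 + \left(3 + L\right) \left(\frac{5}{6} + L\right)$)
$w{\left(B,r \right)} = 3 + 6 r^{2} + 23 r$ ($w{\left(B,r \right)} = 0 + \left(\frac{1}{2} + r^{2} + \frac{23 r}{6}\right) 6 = 0 + \left(3 + 6 r^{2} + 23 r\right) = 3 + 6 r^{2} + 23 r$)
$\left(w{\left(71,134 \right)} + \left(\left(-6\right)^{4} - -11639\right)\right) \left(7605 - 2716\right) = \left(\left(3 + 6 \cdot 134^{2} + 23 \cdot 134\right) + \left(\left(-6\right)^{4} - -11639\right)\right) \left(7605 - 2716\right) = \left(\left(3 + 6 \cdot 17956 + 3082\right) + \left(1296 + 11639\right)\right) 4889 = \left(\left(3 + 107736 + 3082\right) + 12935\right) 4889 = \left(110821 + 12935\right) 4889 = 123756 \cdot 4889 = 605043084$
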